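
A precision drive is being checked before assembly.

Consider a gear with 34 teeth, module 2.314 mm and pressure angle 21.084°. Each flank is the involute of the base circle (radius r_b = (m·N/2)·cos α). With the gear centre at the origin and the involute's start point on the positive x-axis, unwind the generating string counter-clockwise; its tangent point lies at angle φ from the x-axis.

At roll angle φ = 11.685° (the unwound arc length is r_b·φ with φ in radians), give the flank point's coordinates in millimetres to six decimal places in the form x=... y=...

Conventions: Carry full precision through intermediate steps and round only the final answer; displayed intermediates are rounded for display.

class = single-mesh tooth geometry [base-circle involute, m = 2.314, 34T]
pitch radius r_p = m·N/2 = 2.314·34/2 = 39.338000
base radius r_b = r_p·cos α = 39.338000·cos 21.084° = 36.704479
roll angle φ = 11.685° = 0.20394172 rad
x = r_b·(cos φ + φ·sin φ) = 37.459871
y = r_b·(sin φ − φ·cos φ) = 0.103350

x=37.459871 y=0.103350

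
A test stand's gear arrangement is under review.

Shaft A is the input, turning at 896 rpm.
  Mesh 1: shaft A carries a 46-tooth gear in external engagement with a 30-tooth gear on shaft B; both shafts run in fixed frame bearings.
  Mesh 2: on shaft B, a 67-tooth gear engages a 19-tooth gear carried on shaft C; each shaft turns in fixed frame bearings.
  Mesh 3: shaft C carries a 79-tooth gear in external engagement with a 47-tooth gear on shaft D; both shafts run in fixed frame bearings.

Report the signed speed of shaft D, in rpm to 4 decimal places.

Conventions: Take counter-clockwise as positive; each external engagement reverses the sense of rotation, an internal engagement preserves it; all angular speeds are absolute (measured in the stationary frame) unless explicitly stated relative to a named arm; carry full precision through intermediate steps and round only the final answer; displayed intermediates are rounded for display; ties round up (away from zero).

-8143.1985 rpm

3-mesh fixed-axis compound train (all bearings frame-fixed)
mesh 1 [46T→30T]: ω = 896.0000×46/30 = 1373.8667 rpm, sense flips to −
mesh 2 [67T→19T]: ω = 1373.8667×67/19 = 4844.6877 rpm, sense flips to +
mesh 3 [79T→47T]: ω = 4844.6877×79/47 = 8143.1985 rpm, sense flips to −
signed output speed = -8143.1985 rpm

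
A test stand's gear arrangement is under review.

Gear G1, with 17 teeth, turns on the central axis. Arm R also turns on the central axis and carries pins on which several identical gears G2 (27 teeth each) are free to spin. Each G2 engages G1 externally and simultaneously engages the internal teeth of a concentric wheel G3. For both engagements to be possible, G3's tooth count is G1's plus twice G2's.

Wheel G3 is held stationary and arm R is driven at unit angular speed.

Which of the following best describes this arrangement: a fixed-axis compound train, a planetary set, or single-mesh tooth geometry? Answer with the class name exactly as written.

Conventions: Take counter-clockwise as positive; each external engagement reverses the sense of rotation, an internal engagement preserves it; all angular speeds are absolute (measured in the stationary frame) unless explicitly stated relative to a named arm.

planetary set (17T centre, 27T on arm, 71T internal) — Willis relation
classification: planetary set

planetary set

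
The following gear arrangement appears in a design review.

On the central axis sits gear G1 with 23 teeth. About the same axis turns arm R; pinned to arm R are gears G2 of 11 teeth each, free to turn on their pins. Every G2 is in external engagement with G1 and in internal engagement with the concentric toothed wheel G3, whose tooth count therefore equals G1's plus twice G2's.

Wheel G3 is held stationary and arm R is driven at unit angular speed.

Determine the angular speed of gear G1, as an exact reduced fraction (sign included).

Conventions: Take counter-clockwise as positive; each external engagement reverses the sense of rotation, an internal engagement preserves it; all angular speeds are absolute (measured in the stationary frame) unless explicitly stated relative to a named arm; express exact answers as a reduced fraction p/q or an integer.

class = planetary set [G3 = 23+2·11 = 45; Willis about the carrier]
ring teeth: 23 + 2·11 = 45
23(ω_sun−ω_arm) = −45(ω_ring−ω_arm),  ω_ring = 0, ω_arm = 1
ω_sun = 1 − (45/23)(0−1) = 68/23
exact speed ratio = 68/23

68/23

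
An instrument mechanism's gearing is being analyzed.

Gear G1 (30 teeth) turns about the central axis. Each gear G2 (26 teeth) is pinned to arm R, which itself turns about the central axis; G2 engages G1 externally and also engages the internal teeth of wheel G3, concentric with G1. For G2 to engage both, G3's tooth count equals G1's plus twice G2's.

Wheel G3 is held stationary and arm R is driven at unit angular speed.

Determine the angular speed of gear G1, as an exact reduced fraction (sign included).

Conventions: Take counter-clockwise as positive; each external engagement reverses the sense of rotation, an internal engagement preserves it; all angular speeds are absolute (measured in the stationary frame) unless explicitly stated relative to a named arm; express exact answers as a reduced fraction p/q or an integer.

recognized (axles ride arm R): planetary set, 30/26/82 teeth
ring teeth: 30 + 2·26 = 82
30(ω_sun−ω_arm) = −82(ω_ring−ω_arm),  ω_ring = 0, ω_arm = 1
ω_sun = 1 − (82/30)(0−1) = 56/15
exact speed ratio = 56/15

56/15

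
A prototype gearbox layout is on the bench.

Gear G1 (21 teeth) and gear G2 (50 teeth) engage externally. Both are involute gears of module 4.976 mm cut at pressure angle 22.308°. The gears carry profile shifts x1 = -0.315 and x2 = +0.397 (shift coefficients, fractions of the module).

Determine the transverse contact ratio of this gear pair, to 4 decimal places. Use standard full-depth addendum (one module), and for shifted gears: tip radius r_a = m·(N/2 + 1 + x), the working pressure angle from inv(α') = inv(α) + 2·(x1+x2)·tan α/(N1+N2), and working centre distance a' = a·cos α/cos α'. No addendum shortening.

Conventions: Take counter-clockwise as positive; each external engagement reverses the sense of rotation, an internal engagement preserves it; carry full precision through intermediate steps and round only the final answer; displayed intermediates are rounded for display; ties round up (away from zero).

recognized (one external pair, fixed centres): single-mesh tooth geometry, m = 4.976, N1 = 21, N2 = 50
base radii: r_b1 = 48.337589, r_b2 = 115.089497
tip radii: r_a1 = 55.656560, r_a2 = 131.351472
inv(α') = inv(22.308°) + 2·(-0.315+0.397)·tan α/(21+50) = 0.02189268  ⇒  α' = 22.62552°
a' = a·cos α / cos α' = 176.6480·cos 22.308°/cos 22.62552° = 177.053289
action lengths: √(r_a1²−r_b1²) = 27.588588, √(r_a2²−r_b2²) = 63.305741
base pitch p_b = π·m·cos α = 14.462573
CR = (27.588588 + 63.305741 − 177.053289·sin 22.62552°)/14.462573 = 1.575154
contact ratio ≈ 1.5752

1.5752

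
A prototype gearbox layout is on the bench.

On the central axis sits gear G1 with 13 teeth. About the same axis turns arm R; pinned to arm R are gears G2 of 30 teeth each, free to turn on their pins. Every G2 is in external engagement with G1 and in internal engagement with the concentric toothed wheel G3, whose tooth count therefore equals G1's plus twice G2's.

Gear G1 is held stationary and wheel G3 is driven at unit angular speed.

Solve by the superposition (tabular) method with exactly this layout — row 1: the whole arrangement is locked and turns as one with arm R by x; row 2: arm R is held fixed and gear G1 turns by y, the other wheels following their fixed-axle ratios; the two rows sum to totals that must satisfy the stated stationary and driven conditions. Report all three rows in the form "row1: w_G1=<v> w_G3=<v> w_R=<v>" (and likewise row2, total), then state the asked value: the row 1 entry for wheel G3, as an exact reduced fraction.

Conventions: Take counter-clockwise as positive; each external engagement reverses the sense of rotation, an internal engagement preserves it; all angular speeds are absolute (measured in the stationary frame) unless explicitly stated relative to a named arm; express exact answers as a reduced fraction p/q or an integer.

row1: w_G1=73/86 w_G3=73/86 w_R=73/86
row2: w_G1=-73/86 w_G3=13/86 w_R=0
total: w_G1=0 w_G3=1 w_R=73/86
asked value: 73/86

recognized (axles ride arm R): planetary set, 13/30/73 teeth
superposition row 1 [locked train]: every member turns x
row 2: sun turns y, ring = −(13/73)·y, arm 0
boundary: total ω_sun = x + y = 0 and total ω_ring = x − (13/73)·y = 1  ⇒  y = -73/86, x = 73/86
row 2 ring = −(13/73)·(-73/86) = 13/86
totals (row 1 + row 2): sun 73/86 + (-73/86) = 0, ring 73/86 + 13/86 = 1, arm 73/86 + 0 = 73/86
asked cell (row1, ring) = 73/86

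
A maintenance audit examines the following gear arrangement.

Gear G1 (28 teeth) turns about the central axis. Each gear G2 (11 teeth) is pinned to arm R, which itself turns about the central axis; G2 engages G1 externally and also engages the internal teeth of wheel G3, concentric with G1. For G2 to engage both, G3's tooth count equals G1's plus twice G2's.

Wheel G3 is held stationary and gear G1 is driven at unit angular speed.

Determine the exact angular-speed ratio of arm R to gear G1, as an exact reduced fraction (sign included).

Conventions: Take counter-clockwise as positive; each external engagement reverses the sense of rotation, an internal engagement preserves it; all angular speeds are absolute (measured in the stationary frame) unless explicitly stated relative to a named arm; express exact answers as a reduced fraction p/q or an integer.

recognized (axles ride arm R): planetary set, 28/11/50 teeth
ring teeth: 28 + 2·11 = 50
28(ω_sun−ω_arm) = −50(ω_ring−ω_arm),  ω_ring = 0, ω_sun = 1
28(1−ω_arm) = −50(0−ω_arm)  ⇒  78·ω_arm = 28  ⇒  ω_arm = 14/39
ω_out/ω_in = 14/39

14/39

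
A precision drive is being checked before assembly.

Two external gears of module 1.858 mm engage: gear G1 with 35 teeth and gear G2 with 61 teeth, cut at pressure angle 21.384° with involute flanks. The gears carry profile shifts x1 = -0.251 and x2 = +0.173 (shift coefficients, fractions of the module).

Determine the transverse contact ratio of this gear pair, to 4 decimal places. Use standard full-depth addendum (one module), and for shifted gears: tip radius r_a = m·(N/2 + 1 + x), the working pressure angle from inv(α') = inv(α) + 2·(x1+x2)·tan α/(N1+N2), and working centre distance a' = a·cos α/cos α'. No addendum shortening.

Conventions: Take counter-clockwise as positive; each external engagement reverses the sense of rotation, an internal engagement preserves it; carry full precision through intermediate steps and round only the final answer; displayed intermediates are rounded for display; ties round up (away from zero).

1.6926

single-mesh involute tooth geometry (35T engaging 61T at module 1.858)
base radii: r_b1 = 30.276592, r_b2 = 52.767774
tip radii: r_a1 = 33.906642, r_a2 = 58.848434
inv(α') = inv(21.384°) + 2·(-0.251+0.173)·tan α/(35+61) = 0.01771609  ⇒  α' = 21.14326°
a' = a·cos α / cos α' = 89.1840·cos 21.384°/cos 21.14326° = 89.038296
action lengths: √(r_a1²−r_b1²) = 15.263956, √(r_a2²−r_b2²) = 26.051875
base pitch p_b = π·m·cos α = 5.435241
CR = (15.263956 + 26.051875 − 89.038296·sin 21.14326°)/5.435241 = 1.692586
contact ratio ≈ 1.6926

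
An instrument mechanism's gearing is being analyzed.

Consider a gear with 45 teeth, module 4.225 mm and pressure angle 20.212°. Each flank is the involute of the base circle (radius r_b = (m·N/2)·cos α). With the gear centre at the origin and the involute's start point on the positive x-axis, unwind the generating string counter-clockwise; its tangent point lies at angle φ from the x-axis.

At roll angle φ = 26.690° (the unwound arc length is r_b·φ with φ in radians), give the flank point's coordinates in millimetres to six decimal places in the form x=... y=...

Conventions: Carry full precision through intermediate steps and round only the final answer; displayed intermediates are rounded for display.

x=98.368798 y=2.941101

class = single-mesh tooth geometry [base-circle involute, m = 4.225, 45T]
pitch radius r_p = m·N/2 = 4.225·45/2 = 95.062500
base radius r_b = r_p·cos α = 95.062500·cos 20.212° = 89.208616
roll angle φ = 26.690° = 0.46582838 rad
x = r_b·(cos φ + φ·sin φ) = 98.368798
y = r_b·(sin φ − φ·cos φ) = 2.941101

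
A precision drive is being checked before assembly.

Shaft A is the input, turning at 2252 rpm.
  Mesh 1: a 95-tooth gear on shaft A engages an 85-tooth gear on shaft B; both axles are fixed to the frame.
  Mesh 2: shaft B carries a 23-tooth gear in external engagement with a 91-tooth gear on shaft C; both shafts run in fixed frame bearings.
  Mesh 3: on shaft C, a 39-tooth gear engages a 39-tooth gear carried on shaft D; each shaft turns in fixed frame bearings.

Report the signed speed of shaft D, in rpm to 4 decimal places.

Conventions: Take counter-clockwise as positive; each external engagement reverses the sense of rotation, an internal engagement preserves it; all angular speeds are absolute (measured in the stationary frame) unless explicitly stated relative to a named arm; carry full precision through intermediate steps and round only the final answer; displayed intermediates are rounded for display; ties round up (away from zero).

topology: fixed-axis compound train — 3 meshes, A→D
mesh 1 [95T→85T]: ω = 2252.0000×95/85 = 2516.9412 rpm, sense flips to −
mesh 2 [23T→91T]: ω = 2516.9412×23/91 = 636.1500 rpm, sense flips to +
mesh 3 [39T→39T]: ω = 636.1500×39/39 = 636.1500 rpm, sense flips to −
signed output speed = -636.1500 rpm

-636.1500 rpm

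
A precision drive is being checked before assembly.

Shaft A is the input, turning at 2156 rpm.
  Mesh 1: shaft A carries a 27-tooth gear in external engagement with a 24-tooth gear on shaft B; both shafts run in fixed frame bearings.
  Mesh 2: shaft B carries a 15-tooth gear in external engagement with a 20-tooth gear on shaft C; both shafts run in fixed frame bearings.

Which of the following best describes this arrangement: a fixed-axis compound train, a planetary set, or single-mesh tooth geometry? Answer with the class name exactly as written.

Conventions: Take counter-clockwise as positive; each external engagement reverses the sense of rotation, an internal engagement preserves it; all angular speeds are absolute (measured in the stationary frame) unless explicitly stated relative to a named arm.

topology: fixed-axis compound train — 2 meshes, A→C
classification: fixed-axis compound train

fixed-axis compound train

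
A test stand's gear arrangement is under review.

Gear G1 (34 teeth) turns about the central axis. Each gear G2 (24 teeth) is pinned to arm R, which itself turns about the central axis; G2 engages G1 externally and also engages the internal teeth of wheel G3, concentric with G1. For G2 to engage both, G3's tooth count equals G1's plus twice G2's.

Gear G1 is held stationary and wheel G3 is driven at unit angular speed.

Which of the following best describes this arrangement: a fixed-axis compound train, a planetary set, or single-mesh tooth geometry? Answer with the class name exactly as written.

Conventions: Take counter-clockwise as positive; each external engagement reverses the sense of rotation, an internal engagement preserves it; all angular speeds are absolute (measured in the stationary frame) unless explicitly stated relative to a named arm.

planetary set

topology: planetary set — G1 34T / G2 24T / G3 82T, arm = carrier (Willis)
classification: planetary set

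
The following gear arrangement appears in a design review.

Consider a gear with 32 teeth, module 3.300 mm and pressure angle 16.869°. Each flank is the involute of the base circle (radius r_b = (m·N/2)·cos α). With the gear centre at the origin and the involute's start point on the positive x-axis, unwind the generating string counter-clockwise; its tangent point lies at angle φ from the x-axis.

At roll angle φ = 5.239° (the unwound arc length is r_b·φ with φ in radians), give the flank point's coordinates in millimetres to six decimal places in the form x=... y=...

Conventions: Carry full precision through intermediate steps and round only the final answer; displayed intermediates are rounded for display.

x=50.738842 y=0.012865

recognized (one wheel, involute flank): single-mesh tooth geometry, m = 3.300, N = 32
pitch radius r_p = m·N/2 = 3.300·32/2 = 52.800000
base radius r_b = r_p·cos α = 52.800000·cos 16.869° = 50.528054
roll angle φ = 5.239° = 0.09143780 rad
x = r_b·(cos φ + φ·sin φ) = 50.738842
y = r_b·(sin φ − φ·cos φ) = 0.012865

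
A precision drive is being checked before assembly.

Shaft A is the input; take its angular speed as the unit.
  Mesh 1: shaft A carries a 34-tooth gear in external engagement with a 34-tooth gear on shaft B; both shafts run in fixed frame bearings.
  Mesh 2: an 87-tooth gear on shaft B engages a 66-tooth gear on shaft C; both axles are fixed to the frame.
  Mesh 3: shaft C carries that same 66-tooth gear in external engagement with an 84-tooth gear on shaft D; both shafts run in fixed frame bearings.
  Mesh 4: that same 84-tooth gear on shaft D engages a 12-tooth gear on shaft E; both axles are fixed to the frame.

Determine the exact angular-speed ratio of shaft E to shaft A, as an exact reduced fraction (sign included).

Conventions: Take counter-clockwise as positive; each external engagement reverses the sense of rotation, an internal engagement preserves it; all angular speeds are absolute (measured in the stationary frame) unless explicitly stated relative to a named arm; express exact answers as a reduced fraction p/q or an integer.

class = fixed-axis compound train [4 meshes; 4 ratios multiply, 4 sense flips]
mesh 1 [34T→34T]: running ratio 1, sense −
mesh 2 [87T→66T]: running ratio 29/22, sense +
mesh 3 [66T→84T]: running ratio 29/28, sense −
mesh 4 [84T→12T]: running ratio 29/4, sense +
ω_out/ω_in = 29/4

29/4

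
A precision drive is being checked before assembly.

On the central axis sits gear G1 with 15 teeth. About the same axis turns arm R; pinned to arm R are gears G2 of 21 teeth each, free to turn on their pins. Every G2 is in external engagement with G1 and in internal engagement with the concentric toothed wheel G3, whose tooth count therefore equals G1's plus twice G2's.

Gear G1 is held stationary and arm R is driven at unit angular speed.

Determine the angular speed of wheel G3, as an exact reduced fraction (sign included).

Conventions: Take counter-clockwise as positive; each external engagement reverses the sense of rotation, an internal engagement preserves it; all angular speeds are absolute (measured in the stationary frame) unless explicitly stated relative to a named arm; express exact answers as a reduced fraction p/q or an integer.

24/19

class = planetary set [G3 = 15+2·21 = 57; Willis about the carrier]
ring teeth: 15 + 2·21 = 57
15(ω_sun−ω_arm) = −57(ω_ring−ω_arm),  ω_sun = 0, ω_arm = 1
ω_ring = 1 − (15/57)(0−1) = 24/19
exact speed ratio = 24/19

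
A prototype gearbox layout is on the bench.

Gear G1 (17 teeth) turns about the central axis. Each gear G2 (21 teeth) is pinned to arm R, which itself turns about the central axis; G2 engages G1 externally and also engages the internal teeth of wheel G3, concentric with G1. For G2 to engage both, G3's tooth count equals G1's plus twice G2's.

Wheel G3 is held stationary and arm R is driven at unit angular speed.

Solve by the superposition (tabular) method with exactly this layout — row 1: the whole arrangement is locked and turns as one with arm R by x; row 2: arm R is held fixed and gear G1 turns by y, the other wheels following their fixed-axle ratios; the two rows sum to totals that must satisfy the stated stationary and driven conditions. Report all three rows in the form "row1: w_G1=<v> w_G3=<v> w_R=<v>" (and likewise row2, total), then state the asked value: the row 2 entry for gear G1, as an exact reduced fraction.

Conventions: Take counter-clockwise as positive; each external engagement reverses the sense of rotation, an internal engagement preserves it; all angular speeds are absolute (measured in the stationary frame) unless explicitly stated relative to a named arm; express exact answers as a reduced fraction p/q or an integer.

row1: w_G1=1 w_G3=1 w_R=1
row2: w_G1=59/17 w_G3=-1 w_R=0
total: w_G1=76/17 w_G3=0 w_R=1
asked value: 59/17

recognized (axles ride arm R): planetary set, 17/21/59 teeth
row 1 (train locked, turned with arm): all members turn x
row 2 — arm fixed, fixed-axis ratios: sun y, ring −(17/59)·y, arm 0
boundary: total ω_ring = x − (17/59)·y = 0 and total ω_arm = x = 1  ⇒  y = 59/17, x = 1
row 2 ring = −(17/59)·59/17 = -1
totals (row 1 + row 2): sun 1 + 59/17 = 76/17, ring 1 + (-1) = 0, arm 1 + 0 = 1
asked cell (row2, sun) = 59/17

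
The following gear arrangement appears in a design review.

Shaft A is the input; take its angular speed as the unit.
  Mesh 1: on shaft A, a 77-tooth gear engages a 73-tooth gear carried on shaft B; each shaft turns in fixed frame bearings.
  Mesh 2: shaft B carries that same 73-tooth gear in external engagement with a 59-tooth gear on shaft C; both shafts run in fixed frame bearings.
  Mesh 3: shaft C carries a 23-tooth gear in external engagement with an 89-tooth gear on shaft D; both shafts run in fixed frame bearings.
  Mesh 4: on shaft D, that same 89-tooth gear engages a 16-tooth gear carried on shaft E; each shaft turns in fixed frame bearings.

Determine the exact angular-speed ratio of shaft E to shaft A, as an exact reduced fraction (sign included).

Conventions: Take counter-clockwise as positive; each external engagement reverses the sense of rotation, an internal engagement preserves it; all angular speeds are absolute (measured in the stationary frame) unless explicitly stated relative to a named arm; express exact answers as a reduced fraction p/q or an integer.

class = fixed-axis compound train [4 meshes; 4 ratios multiply, 4 sense flips]
mesh 1 [77T→73T]: running ratio 77/73, sense −
mesh 2 [73T→59T]: running ratio 77/59, sense +
mesh 3 [23T→89T]: running ratio 1771/5251, sense −
mesh 4 [89T→16T]: running ratio 1771/944, sense +
ω_out/ω_in = 1771/944

1771/944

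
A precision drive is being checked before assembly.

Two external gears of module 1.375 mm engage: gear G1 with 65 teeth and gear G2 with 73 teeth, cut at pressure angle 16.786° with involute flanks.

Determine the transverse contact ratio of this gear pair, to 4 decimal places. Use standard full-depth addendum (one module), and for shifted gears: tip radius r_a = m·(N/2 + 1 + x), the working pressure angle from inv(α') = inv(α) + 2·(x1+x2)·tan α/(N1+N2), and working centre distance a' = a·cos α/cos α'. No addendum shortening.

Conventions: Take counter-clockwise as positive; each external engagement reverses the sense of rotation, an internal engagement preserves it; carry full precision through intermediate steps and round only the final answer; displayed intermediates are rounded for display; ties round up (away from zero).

topology: single-mesh involute geometry — m = 1.375, 65T/73T pair
base radii: r_b1 = 42.783370, r_b2 = 48.049015
tip radii: r_a1 = 46.062500, r_a2 = 51.562500
no profile shift: α' = α, a' = a
action lengths: √(r_a1²−r_b1²) = 17.068602, √(r_a2²−r_b2²) = 18.707847
base pitch p_b = π·m·cos α = 4.135628
CR = (17.068602 + 18.707847 − 94.875000·sin 16.78600°)/4.135628 = 2.025509
contact ratio ≈ 2.0255

2.0255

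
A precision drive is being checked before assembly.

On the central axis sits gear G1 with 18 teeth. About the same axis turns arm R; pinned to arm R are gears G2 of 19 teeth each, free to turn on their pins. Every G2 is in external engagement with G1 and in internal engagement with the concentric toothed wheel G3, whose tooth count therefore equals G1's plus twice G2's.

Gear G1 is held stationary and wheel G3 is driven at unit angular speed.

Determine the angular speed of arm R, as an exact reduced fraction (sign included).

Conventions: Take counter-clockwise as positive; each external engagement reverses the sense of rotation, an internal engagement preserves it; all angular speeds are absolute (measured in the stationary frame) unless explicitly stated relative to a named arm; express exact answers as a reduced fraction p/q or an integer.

28/37

recognized (axles ride arm R): planetary set, 18/19/56 teeth
ring teeth: 18 + 2·19 = 56
18(ω_sun−ω_arm) = −56(ω_ring−ω_arm),  ω_sun = 0, ω_ring = 1
18(0−ω_arm) = −56(1−ω_arm)  ⇒  74·ω_arm = 56  ⇒  ω_arm = 28/37
exact speed ratio = 28/37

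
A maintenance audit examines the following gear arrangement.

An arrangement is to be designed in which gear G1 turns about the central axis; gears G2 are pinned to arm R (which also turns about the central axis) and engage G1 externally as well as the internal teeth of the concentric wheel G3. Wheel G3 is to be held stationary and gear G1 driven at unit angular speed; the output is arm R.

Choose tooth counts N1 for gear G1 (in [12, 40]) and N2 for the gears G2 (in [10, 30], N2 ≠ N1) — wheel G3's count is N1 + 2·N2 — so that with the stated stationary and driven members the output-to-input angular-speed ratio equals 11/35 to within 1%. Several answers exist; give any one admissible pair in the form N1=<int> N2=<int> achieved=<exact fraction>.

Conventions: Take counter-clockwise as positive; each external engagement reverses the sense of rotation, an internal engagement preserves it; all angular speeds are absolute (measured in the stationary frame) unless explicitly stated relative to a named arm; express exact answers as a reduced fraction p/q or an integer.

planetary set to be sized for 11/35 (Willis relation)
Willis with ω_ring = 0: ω_arm/ω_sun = N1/(N1+N3); set equal to 11/35  ⇒  N3/N1 = 1/(11/35) − 1 = 24/11
N3 = N1 + 2·N2  ⇒  N2/N1 = (N3/N1 − 1)/2 = (24/11 − 1)/2 = 13/22
smallest multiple with N1 ≥ 12 and N2 ≥ 10: k = 1  ⇒  N1 = 1·22 = 22, N2 = 1·13 = 13 (N1 ≤ 40, N2 ≤ 30, N2 ≠ N1 ✓), N3 = 22 + 2·13 = 48
check: N1/(N1+N3) with N1 = 22, N3 = 48 gives 11/35; |achieved − target| = 0 ≤ 11/3500 ✓

N1=22 N2=13 achieved=11/35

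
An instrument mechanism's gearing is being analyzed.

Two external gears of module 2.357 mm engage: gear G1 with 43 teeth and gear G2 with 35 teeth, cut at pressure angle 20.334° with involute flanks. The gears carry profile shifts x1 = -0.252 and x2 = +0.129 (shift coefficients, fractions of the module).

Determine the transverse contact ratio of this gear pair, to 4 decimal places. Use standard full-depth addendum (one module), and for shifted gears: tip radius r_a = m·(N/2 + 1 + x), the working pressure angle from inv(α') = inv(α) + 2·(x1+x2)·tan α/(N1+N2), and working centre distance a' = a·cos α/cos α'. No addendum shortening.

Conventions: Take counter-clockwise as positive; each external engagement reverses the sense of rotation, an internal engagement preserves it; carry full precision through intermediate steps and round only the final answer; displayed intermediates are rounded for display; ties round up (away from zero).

recognized (one external pair, fixed centres): single-mesh tooth geometry, m = 2.357, N1 = 43, N2 = 35
base radii: r_b1 = 47.517549, r_b2 = 38.677075
tip radii: r_a1 = 52.438536, r_a2 = 43.908553
inv(α') = inv(20.334°) + 2·(-0.252+0.129)·tan α/(43+35) = 0.01452197  ⇒  α' = 19.83310°
a' = a·cos α / cos α' = 91.9230·cos 20.334°/cos 19.83310° = 91.629643
action lengths: √(r_a1²−r_b1²) = 22.178425, √(r_a2²−r_b2²) = 20.785689
base pitch p_b = π·m·cos α = 6.943292
CR = (22.178425 + 20.785689 − 91.629643·sin 19.83310°)/6.943292 = 1.710411
contact ratio ≈ 1.7104

1.7104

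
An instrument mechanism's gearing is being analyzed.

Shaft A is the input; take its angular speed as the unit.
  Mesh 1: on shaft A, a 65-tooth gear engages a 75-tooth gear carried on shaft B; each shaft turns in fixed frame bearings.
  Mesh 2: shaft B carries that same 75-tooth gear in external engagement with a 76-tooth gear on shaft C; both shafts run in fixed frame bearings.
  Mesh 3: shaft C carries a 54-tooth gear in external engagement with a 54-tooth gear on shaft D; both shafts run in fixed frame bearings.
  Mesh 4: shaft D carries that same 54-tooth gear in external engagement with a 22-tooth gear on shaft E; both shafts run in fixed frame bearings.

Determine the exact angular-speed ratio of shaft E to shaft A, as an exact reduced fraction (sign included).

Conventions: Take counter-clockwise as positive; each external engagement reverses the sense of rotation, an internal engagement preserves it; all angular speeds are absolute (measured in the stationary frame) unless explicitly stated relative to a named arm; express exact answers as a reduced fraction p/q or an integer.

class = fixed-axis compound train [4 meshes; 4 ratios multiply, 4 sense flips]
mesh 1 [65T→75T]: running ratio 13/15, sense −
mesh 2 [75T→76T]: running ratio 65/76, sense +
mesh 3 [54T→54T]: running ratio 65/76, sense −
mesh 4 [54T→22T]: running ratio 1755/836, sense +
ω_out/ω_in = 1755/836

1755/836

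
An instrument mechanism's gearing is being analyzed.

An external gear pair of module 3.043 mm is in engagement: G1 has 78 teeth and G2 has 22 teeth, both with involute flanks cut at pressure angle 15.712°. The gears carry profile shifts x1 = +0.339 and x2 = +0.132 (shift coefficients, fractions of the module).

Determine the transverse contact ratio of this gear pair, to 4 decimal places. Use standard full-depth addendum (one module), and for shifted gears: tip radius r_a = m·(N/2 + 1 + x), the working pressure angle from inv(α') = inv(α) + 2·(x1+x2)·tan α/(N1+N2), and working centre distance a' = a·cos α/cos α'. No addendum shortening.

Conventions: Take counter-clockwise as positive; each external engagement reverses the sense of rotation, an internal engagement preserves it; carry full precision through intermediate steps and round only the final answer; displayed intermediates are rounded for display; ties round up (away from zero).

topology: single-mesh involute geometry — m = 3.043, 78T/22T pair
base radii: r_b1 = 114.242640, r_b2 = 32.222283
tip radii: r_a1 = 122.751577, r_a2 = 36.917676
inv(α') = inv(15.712°) + 2·(+0.339+0.132)·tan α/(78+22) = 0.00973716  ⇒  α' = 17.42531°
a' = a·cos α / cos α' = 152.1500·cos 15.712°/cos 17.42531° = 153.509772
action lengths: √(r_a1²−r_b1²) = 44.906223, √(r_a2²−r_b2²) = 18.017749
base pitch p_b = π·m·cos α = 9.202663
CR = (44.906223 + 18.017749 − 153.509772·sin 17.42531°)/9.202663 = 1.842248
contact ratio ≈ 1.8422

1.8422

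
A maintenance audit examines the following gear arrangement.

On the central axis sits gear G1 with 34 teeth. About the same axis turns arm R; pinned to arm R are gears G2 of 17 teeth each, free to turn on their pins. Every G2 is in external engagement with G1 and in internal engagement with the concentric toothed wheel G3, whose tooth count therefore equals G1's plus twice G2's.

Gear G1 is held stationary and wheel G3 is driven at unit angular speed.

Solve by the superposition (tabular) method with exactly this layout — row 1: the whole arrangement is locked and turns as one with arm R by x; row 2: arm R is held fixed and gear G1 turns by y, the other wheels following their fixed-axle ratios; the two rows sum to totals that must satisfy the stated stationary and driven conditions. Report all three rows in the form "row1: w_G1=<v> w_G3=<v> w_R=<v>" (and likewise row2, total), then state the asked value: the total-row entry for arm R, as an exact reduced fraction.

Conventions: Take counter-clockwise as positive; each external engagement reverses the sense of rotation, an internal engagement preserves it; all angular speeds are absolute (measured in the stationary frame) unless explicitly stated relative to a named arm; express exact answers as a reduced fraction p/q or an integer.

topology: planetary set — G1 34T / G2 17T / G3 68T, arm = carrier (Willis)
row 1 (train locked, turned with arm): all members turn x
row 2 — arm fixed, fixed-axis ratios: sun y, ring −(34/68)·y, arm 0
boundary: total ω_sun = x + y = 0 and total ω_ring = x − (34/68)·y = 1  ⇒  y = -2/3, x = 2/3
row 2 ring = −(34/68)·(-2/3) = 1/3
totals (row 1 + row 2): sun 2/3 + (-2/3) = 0, ring 2/3 + 1/3 = 1, arm 2/3 + 0 = 2/3
asked cell (total, arm) = 2/3

row1: w_G1=2/3 w_G3=2/3 w_R=2/3
row2: w_G1=-2/3 w_G3=1/3 w_R=0
total: w_G1=0 w_G3=1 w_R=2/3
asked value: 2/3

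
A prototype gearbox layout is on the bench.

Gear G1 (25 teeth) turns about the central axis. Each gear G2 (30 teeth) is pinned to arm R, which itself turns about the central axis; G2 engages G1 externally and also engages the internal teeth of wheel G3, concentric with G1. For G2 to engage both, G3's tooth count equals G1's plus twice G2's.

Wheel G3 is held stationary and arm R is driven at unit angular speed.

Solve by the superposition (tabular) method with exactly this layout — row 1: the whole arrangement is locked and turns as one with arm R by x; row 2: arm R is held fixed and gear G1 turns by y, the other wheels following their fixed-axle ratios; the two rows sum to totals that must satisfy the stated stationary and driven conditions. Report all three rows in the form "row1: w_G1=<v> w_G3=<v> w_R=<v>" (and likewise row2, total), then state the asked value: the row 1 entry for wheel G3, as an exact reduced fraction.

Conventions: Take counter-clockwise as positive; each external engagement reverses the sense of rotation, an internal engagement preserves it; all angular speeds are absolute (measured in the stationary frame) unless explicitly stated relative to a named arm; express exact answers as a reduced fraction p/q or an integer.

row1: w_G1=1 w_G3=1 w_R=1
row2: w_G1=17/5 w_G3=-1 w_R=0
total: w_G1=22/5 w_G3=0 w_R=1
asked value: 1

class = planetary set [G3 = 25+2·30 = 85; Willis about the carrier]
row 1 (train locked, turned with arm): all members turn x
row 2: sun turns y, ring = −(25/85)·y, arm 0
boundary: total ω_ring = x − (25/85)·y = 0 and total ω_arm = x = 1  ⇒  y = 17/5, x = 1
row 2 ring = −(25/85)·17/5 = -1
totals (row 1 + row 2): sun 1 + 17/5 = 22/5, ring 1 + (-1) = 0, arm 1 + 0 = 1
asked cell (row1, ring) = 1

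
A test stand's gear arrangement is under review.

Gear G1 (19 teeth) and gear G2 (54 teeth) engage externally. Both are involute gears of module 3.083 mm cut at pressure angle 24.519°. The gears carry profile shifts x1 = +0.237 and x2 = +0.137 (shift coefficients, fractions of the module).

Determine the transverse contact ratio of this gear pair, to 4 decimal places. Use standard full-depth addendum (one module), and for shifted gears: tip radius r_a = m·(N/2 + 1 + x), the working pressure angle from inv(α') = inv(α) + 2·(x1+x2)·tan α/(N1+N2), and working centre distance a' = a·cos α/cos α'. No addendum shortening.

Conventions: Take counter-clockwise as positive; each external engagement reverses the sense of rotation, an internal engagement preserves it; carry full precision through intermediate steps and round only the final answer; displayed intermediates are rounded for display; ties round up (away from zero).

1.4282

class = single-mesh tooth geometry [involute pair 19T × 54T, m = 3.083]
base radii: r_b1 = 26.647372, r_b2 = 75.734635
tip radii: r_a1 = 33.102171, r_a2 = 86.746371
inv(α') = inv(24.519°) + 2·(+0.237+0.137)·tan α/(19+54) = 0.03286326  ⇒  α' = 25.73590°
a' = a·cos α / cos α' = 112.5295·cos 24.519°/cos 25.73590° = 113.656114
action lengths: √(r_a1²−r_b1²) = 19.638516, √(r_a2²−r_b2²) = 42.298912
base pitch p_b = π·m·cos α = 8.812125
CR = (19.638516 + 42.298912 − 113.656114·sin 25.73590°)/8.812125 = 1.428175
contact ratio ≈ 1.4282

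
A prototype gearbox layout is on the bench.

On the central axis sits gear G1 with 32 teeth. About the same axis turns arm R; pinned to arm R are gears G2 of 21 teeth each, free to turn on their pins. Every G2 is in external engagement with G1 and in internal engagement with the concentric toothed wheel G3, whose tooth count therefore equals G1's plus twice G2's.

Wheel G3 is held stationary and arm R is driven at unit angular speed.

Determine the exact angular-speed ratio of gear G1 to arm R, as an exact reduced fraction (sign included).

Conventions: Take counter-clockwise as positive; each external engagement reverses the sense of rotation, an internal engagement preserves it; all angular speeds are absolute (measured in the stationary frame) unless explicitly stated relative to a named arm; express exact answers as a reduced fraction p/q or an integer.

53/16

class = planetary set [G3 = 32+2·21 = 74; Willis about the carrier]
ring teeth: 32 + 2·21 = 74
32(ω_sun−ω_arm) = −74(ω_ring−ω_arm),  ω_ring = 0, ω_arm = 1
ω_sun = 1 − (74/32)(0−1) = 53/16
ω_out/ω_in = 53/16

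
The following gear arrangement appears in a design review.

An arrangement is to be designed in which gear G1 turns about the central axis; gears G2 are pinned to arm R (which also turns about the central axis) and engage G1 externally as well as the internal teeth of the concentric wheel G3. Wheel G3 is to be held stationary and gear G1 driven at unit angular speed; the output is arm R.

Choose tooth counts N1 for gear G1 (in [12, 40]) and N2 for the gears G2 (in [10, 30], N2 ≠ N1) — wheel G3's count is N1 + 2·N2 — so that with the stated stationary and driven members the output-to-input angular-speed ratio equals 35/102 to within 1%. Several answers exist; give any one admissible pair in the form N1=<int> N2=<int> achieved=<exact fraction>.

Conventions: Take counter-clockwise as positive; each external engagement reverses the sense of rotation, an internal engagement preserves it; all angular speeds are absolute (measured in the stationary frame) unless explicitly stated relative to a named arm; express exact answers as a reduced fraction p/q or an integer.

N1=35 N2=16 achieved=35/102

design class (target 35/102): planetary set
Willis with ω_ring = 0: ω_arm/ω_sun = N1/(N1+N3); set equal to 35/102  ⇒  N3/N1 = 1/(35/102) − 1 = 67/35
N3 = N1 + 2·N2  ⇒  N2/N1 = (N3/N1 − 1)/2 = (67/35 − 1)/2 = 16/35
smallest multiple with N1 ≥ 12 and N2 ≥ 10: k = 1  ⇒  N1 = 1·35 = 35, N2 = 1·16 = 16 (N1 ≤ 40, N2 ≤ 30, N2 ≠ N1 ✓), N3 = 35 + 2·16 = 67
check: N1/(N1+N3) with N1 = 35, N3 = 67 gives 35/102; |achieved − target| = 0 ≤ 7/2040 ✓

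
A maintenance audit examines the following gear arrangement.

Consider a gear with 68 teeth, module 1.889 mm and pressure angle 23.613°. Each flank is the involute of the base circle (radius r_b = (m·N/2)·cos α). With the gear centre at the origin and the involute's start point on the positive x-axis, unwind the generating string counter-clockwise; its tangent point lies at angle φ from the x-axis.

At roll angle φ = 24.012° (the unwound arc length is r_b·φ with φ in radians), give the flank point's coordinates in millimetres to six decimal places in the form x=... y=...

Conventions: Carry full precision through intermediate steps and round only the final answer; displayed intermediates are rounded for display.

recognized (one wheel, involute flank): single-mesh tooth geometry, m = 1.889, N = 68
pitch radius r_p = m·N/2 = 1.889·68/2 = 64.226000
base radius r_b = r_p·cos α = 64.226000·cos 23.613° = 58.848477
roll angle φ = 24.012° = 0.41908846 rad
x = r_b·(cos φ + φ·sin φ) = 63.791694
y = r_b·(sin φ − φ·cos φ) = 1.418679

x=63.791694 y=1.418679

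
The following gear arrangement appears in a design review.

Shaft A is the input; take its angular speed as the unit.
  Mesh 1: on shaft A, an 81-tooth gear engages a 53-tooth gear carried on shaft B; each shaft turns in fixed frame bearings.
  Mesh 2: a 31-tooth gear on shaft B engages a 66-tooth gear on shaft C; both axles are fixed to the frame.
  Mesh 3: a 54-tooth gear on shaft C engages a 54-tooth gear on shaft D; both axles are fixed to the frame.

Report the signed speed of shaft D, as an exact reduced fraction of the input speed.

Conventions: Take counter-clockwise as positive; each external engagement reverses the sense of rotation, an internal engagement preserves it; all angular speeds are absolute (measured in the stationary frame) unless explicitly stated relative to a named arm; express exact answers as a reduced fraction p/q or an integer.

-837/1166

3-mesh fixed-axis compound train (all bearings frame-fixed)
mesh 1 [81T→53T]: |ω|/ω_in = 1×81/53 = 81/53, sense flips to −
mesh 2 [31T→66T]: |ω|/ω_in = (81/53)×31/66 = 837/1166, sense flips to +
mesh 3 [54T→54T]: |ω|/ω_in = (837/1166)×54/54 = 837/1166, sense flips to −
signed output speed (× input speed) = -837/1166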